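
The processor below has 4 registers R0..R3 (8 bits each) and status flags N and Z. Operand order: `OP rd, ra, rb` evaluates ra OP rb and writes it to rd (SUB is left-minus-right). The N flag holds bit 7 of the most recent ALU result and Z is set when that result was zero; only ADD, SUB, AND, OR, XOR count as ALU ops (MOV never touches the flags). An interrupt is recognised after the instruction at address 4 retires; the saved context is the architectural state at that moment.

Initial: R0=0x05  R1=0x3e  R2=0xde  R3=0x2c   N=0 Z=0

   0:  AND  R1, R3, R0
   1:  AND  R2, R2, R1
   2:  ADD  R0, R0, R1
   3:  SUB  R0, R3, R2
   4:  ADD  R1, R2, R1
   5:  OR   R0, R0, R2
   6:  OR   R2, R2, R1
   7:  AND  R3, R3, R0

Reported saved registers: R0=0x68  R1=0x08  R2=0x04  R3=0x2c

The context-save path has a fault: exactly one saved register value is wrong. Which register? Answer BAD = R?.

BAD = R0

after  0: R0=0x05 R1=0x04 R2=0xde R3=0x2c  N=0 Z=0
after  1: R0=0x05 R1=0x04 R2=0x04 R3=0x2c  N=0 Z=0
after  2: R0=0x09 R1=0x04 R2=0x04 R3=0x2c  N=0 Z=0
after  3: R0=0x28 R1=0x04 R2=0x04 R3=0x2c  N=0 Z=0
after  4: R0=0x28 R1=0x08 R2=0x04 R3=0x2c  N=0 Z=0
-- IRQ taken; context saved, return-PC = 5 --
mismatch: R0: reported 0x68 vs actual 0x28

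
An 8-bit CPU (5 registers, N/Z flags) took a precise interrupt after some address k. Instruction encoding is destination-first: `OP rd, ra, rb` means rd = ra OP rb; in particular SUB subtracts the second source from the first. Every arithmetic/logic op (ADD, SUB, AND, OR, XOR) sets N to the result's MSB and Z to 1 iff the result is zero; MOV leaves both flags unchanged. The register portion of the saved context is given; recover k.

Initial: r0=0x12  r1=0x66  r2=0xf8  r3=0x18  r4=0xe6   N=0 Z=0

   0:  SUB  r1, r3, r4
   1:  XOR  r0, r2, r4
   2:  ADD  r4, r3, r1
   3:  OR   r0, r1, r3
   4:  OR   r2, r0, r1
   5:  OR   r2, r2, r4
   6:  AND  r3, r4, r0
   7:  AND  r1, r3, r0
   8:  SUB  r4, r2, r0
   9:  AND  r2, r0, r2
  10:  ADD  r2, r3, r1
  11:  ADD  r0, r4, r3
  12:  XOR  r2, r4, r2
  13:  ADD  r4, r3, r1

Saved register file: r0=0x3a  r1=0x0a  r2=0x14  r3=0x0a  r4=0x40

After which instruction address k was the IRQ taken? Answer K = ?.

K = 10

after  0: r0=0x12 r1=0x32 r2=0xf8 r3=0x18 r4=0xe6  N=0 Z=0
after  1: r0=0x1e r1=0x32 r2=0xf8 r3=0x18 r4=0xe6  N=0 Z=0
after  2: r0=0x1e r1=0x32 r2=0xf8 r3=0x18 r4=0x4a  N=0 Z=0
after  3: r0=0x3a r1=0x32 r2=0xf8 r3=0x18 r4=0x4a  N=0 Z=0
after  4: r0=0x3a r1=0x32 r2=0x3a r3=0x18 r4=0x4a  N=0 Z=0
after  5: r0=0x3a r1=0x32 r2=0x7a r3=0x18 r4=0x4a  N=0 Z=0
after  6: r0=0x3a r1=0x32 r2=0x7a r3=0x0a r4=0x4a  N=0 Z=0
after  7: r0=0x3a r1=0x0a r2=0x7a r3=0x0a r4=0x4a  N=0 Z=0
after  8: r0=0x3a r1=0x0a r2=0x7a r3=0x0a r4=0x40  N=0 Z=0
after  9: r0=0x3a r1=0x0a r2=0x3a r3=0x0a r4=0x40  N=0 Z=0
after 10: r0=0x3a r1=0x0a r2=0x14 r3=0x0a r4=0x40  N=0 Z=0
-- IRQ taken; context saved, return-PC = 11 --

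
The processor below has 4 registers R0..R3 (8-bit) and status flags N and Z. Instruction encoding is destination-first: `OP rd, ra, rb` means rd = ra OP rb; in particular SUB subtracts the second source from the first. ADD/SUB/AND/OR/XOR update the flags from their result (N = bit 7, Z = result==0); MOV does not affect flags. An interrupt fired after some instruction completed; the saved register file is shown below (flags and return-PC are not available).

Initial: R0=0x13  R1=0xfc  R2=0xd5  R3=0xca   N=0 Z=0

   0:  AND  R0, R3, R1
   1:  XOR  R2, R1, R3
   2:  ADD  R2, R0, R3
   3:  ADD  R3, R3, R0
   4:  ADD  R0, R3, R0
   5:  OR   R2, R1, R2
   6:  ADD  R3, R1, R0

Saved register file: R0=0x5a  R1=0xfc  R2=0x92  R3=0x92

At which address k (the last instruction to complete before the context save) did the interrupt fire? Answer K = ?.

K = 4

after  0: R0=0xc8 R1=0xfc R2=0xd5 R3=0xca  N=1 Z=0
after  1: R0=0xc8 R1=0xfc R2=0x36 R3=0xca  N=0 Z=0
after  2: R0=0xc8 R1=0xfc R2=0x92 R3=0xca  N=1 Z=0
after  3: R0=0xc8 R1=0xfc R2=0x92 R3=0x92  N=1 Z=0
after  4: R0=0x5a R1=0xfc R2=0x92 R3=0x92  N=0 Z=0
-- IRQ taken; context saved, return-PC = 5 --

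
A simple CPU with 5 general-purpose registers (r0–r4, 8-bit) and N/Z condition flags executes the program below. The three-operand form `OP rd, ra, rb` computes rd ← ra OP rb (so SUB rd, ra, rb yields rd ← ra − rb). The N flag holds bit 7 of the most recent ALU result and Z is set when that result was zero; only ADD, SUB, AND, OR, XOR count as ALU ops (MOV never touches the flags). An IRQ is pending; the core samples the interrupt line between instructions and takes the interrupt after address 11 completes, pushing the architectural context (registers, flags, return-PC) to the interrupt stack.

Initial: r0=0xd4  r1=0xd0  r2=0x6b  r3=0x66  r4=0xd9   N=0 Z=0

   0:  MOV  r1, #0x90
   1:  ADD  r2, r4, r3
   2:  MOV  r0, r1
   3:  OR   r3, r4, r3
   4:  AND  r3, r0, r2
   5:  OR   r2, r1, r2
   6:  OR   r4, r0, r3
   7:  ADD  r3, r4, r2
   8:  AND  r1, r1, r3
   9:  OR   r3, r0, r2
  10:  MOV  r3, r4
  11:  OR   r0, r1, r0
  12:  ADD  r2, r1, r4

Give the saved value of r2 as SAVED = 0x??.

SAVED = 0xbf

after  0: r0=0xd4 r1=0x90 r2=0x6b r3=0x66 r4=0xd9  N=0 Z=0
after  1: r0=0xd4 r1=0x90 r2=0x3f r3=0x66 r4=0xd9  N=0 Z=0
after  2: r0=0x90 r1=0x90 r2=0x3f r3=0x66 r4=0xd9  N=0 Z=0
after  3: r0=0x90 r1=0x90 r2=0x3f r3=0xff r4=0xd9  N=1 Z=0
after  4: r0=0x90 r1=0x90 r2=0x3f r3=0x10 r4=0xd9  N=0 Z=0
after  5: r0=0x90 r1=0x90 r2=0xbf r3=0x10 r4=0xd9  N=1 Z=0
after  6: r0=0x90 r1=0x90 r2=0xbf r3=0x10 r4=0x90  N=1 Z=0
after  7: r0=0x90 r1=0x90 r2=0xbf r3=0x4f r4=0x90  N=0 Z=0
after  8: r0=0x90 r1=0x00 r2=0xbf r3=0x4f r4=0x90  N=0 Z=1
after  9: r0=0x90 r1=0x00 r2=0xbf r3=0xbf r4=0x90  N=1 Z=0
after 10: r0=0x90 r1=0x00 r2=0xbf r3=0x90 r4=0x90  N=1 Z=0
after 11: r0=0x90 r1=0x00 r2=0xbf r3=0x90 r4=0x90  N=1 Z=0
-- IRQ taken; context saved, return-PC = 12 --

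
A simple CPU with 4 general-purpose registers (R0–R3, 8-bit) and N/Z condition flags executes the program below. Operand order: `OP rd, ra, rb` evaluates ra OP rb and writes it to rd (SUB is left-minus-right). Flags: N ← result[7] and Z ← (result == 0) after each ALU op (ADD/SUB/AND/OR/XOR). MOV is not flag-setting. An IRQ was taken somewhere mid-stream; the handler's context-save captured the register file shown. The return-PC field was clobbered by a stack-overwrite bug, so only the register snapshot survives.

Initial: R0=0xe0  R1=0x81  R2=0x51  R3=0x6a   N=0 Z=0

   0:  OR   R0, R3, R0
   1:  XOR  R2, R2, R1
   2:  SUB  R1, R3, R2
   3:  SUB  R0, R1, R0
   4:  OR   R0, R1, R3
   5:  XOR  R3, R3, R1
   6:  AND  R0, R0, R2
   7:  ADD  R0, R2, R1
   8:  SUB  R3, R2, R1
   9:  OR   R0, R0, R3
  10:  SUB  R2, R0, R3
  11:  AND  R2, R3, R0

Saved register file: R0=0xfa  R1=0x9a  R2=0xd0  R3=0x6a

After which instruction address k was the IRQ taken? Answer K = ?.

K = 4

after  0: R0=0xea R1=0x81 R2=0x51 R3=0x6a  N=1 Z=0
after  1: R0=0xea R1=0x81 R2=0xd0 R3=0x6a  N=1 Z=0
after  2: R0=0xea R1=0x9a R2=0xd0 R3=0x6a  N=1 Z=0
after  3: R0=0xb0 R1=0x9a R2=0xd0 R3=0x6a  N=1 Z=0
after  4: R0=0xfa R1=0x9a R2=0xd0 R3=0x6a  N=1 Z=0
-- IRQ taken; context saved, return-PC = 5 --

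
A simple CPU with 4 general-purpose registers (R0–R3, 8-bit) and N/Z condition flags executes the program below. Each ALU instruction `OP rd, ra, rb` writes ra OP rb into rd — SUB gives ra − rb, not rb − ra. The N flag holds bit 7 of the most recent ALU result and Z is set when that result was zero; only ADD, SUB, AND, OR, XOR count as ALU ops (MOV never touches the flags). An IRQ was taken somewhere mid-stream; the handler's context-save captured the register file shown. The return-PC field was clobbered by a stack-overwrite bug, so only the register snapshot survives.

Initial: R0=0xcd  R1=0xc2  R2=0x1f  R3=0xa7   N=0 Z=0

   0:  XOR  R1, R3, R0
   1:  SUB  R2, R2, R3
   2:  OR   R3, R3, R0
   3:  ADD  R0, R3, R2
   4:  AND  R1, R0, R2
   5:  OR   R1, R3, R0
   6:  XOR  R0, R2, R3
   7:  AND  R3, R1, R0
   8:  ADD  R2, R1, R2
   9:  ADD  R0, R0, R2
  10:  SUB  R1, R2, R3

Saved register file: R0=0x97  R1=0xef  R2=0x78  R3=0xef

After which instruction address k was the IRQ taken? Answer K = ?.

after  0: R0=0xcd R1=0x6a R2=0x1f R3=0xa7  N=0 Z=0
after  1: R0=0xcd R1=0x6a R2=0x78 R3=0xa7  N=0 Z=0
after  2: R0=0xcd R1=0x6a R2=0x78 R3=0xef  N=1 Z=0
after  3: R0=0x67 R1=0x6a R2=0x78 R3=0xef  N=0 Z=0
after  4: R0=0x67 R1=0x60 R2=0x78 R3=0xef  N=0 Z=0
after  5: R0=0x67 R1=0xef R2=0x78 R3=0xef  N=1 Z=0
after  6: R0=0x97 R1=0xef R2=0x78 R3=0xef  N=1 Z=0
-- IRQ taken; context saved, return-PC = 7 --

K = 6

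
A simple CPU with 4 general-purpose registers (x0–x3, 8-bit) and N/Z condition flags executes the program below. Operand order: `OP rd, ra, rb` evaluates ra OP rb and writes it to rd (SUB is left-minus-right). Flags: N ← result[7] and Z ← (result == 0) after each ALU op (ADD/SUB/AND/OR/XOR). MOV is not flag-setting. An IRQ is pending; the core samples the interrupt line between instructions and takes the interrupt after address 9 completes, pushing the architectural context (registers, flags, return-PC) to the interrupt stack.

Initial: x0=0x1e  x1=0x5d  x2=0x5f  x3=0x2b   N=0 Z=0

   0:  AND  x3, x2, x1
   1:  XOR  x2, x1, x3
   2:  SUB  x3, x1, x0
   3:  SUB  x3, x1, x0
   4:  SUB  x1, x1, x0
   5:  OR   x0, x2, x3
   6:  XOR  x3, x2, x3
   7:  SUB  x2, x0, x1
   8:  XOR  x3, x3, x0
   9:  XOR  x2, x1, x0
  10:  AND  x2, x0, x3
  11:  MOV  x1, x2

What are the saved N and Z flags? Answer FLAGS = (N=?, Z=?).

FLAGS = (N=0, Z=1)

after  0: x0=0x1e x1=0x5d x2=0x5f x3=0x5d  N=0 Z=0
after  1: x0=0x1e x1=0x5d x2=0x00 x3=0x5d  N=0 Z=1
after  2: x0=0x1e x1=0x5d x2=0x00 x3=0x3f  N=0 Z=0
after  3: x0=0x1e x1=0x5d x2=0x00 x3=0x3f  N=0 Z=0
after  4: x0=0x1e x1=0x3f x2=0x00 x3=0x3f  N=0 Z=0
after  5: x0=0x3f x1=0x3f x2=0x00 x3=0x3f  N=0 Z=0
after  6: x0=0x3f x1=0x3f x2=0x00 x3=0x3f  N=0 Z=0
after  7: x0=0x3f x1=0x3f x2=0x00 x3=0x3f  N=0 Z=1
after  8: x0=0x3f x1=0x3f x2=0x00 x3=0x00  N=0 Z=1
after  9: x0=0x3f x1=0x3f x2=0x00 x3=0x00  N=0 Z=1
-- IRQ taken; context saved, return-PC = 10 --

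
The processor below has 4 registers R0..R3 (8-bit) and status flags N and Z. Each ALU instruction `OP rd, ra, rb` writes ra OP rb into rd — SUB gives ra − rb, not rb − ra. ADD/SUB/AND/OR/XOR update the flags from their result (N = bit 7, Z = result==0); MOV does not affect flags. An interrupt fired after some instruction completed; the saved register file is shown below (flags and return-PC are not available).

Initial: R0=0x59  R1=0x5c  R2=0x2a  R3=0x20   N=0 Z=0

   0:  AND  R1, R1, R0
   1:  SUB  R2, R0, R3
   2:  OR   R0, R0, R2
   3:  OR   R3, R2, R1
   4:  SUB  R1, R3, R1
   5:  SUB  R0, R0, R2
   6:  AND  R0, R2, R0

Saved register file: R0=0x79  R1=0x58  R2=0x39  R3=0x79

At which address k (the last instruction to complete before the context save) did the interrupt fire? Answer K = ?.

K = 3

after  0: R0=0x59 R1=0x58 R2=0x2a R3=0x20  N=0 Z=0
after  1: R0=0x59 R1=0x58 R2=0x39 R3=0x20  N=0 Z=0
after  2: R0=0x79 R1=0x58 R2=0x39 R3=0x20  N=0 Z=0
after  3: R0=0x79 R1=0x58 R2=0x39 R3=0x79  N=0 Z=0
-- IRQ taken; context saved, return-PC = 4 --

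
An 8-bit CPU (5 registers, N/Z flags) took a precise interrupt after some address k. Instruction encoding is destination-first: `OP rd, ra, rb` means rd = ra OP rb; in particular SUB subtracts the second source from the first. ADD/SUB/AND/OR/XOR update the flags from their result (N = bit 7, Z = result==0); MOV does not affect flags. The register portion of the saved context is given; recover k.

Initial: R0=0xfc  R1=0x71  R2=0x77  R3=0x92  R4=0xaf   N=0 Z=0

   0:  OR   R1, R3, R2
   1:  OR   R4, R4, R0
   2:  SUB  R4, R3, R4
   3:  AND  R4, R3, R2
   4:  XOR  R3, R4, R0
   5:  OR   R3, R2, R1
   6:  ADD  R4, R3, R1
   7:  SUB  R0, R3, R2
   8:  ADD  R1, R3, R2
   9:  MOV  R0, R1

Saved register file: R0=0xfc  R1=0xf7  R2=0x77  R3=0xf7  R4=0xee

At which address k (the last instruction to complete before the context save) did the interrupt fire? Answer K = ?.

K = 6

after  0: R0=0xfc R1=0xf7 R2=0x77 R3=0x92 R4=0xaf  N=1 Z=0
after  1: R0=0xfc R1=0xf7 R2=0x77 R3=0x92 R4=0xff  N=1 Z=0
after  2: R0=0xfc R1=0xf7 R2=0x77 R3=0x92 R4=0x93  N=1 Z=0
after  3: R0=0xfc R1=0xf7 R2=0x77 R3=0x92 R4=0x12  N=0 Z=0
after  4: R0=0xfc R1=0xf7 R2=0x77 R3=0xee R4=0x12  N=1 Z=0
after  5: R0=0xfc R1=0xf7 R2=0x77 R3=0xf7 R4=0x12  N=1 Z=0
after  6: R0=0xfc R1=0xf7 R2=0x77 R3=0xf7 R4=0xee  N=1 Z=0
-- IRQ taken; context saved, return-PC = 7 --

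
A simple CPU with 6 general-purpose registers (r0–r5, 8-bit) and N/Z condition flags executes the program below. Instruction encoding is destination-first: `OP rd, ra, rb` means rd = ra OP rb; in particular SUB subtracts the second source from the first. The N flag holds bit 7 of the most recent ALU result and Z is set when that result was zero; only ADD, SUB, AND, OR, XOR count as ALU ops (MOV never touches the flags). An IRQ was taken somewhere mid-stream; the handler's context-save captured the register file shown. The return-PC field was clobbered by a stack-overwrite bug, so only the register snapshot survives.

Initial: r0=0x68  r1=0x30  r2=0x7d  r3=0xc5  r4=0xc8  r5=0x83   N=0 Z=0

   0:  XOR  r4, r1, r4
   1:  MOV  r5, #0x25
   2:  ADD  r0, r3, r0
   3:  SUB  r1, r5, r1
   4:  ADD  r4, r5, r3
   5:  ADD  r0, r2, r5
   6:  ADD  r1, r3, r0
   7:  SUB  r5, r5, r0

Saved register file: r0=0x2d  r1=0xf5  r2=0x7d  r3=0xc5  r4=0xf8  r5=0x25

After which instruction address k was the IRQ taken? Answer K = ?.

K = 3

after  0: r0=0x68 r1=0x30 r2=0x7d r3=0xc5 r4=0xf8 r5=0x83  N=1 Z=0
after  1: r0=0x68 r1=0x30 r2=0x7d r3=0xc5 r4=0xf8 r5=0x25  N=1 Z=0
after  2: r0=0x2d r1=0x30 r2=0x7d r3=0xc5 r4=0xf8 r5=0x25  N=0 Z=0
after  3: r0=0x2d r1=0xf5 r2=0x7d r3=0xc5 r4=0xf8 r5=0x25  N=1 Z=0
-- IRQ taken; context saved, return-PC = 4 --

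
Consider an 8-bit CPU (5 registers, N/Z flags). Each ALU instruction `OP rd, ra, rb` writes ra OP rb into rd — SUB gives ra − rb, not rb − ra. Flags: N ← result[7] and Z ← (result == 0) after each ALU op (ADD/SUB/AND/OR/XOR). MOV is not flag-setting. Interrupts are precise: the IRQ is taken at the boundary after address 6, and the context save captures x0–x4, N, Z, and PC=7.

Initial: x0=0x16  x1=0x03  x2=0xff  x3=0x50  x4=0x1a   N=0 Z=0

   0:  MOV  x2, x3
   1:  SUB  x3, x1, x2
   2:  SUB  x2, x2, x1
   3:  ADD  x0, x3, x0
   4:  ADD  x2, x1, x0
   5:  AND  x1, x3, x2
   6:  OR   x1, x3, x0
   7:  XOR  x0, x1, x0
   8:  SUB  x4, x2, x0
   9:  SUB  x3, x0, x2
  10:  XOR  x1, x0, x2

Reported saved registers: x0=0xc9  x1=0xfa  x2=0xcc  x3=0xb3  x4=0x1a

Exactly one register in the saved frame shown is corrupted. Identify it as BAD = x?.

after  0: x0=0x16 x1=0x03 x2=0x50 x3=0x50 x4=0x1a  N=0 Z=0
after  1: x0=0x16 x1=0x03 x2=0x50 x3=0xb3 x4=0x1a  N=1 Z=0
after  2: x0=0x16 x1=0x03 x2=0x4d x3=0xb3 x4=0x1a  N=0 Z=0
after  3: x0=0xc9 x1=0x03 x2=0x4d x3=0xb3 x4=0x1a  N=1 Z=0
after  4: x0=0xc9 x1=0x03 x2=0xcc x3=0xb3 x4=0x1a  N=1 Z=0
after  5: x0=0xc9 x1=0x80 x2=0xcc x3=0xb3 x4=0x1a  N=1 Z=0
after  6: x0=0xc9 x1=0xfb x2=0xcc x3=0xb3 x4=0x1a  N=1 Z=0
-- IRQ taken; context saved, return-PC = 7 --
mismatch: x1: reported 0xfa vs actual 0xfb

BAD = x1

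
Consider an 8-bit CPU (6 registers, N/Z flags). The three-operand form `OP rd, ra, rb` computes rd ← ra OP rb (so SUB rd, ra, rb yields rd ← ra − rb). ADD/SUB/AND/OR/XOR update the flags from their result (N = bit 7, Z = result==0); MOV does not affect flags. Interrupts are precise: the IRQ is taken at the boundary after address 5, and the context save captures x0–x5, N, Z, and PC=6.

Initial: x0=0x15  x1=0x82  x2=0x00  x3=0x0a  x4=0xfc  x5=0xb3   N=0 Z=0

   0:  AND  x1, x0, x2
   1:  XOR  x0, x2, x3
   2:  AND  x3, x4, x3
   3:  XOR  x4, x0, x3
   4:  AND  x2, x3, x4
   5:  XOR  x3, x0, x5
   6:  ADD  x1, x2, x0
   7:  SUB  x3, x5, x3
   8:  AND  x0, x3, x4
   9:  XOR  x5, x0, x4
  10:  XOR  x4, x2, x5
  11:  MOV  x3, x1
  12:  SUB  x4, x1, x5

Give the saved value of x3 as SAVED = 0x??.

SAVED = 0xb9

after  0: x0=0x15 x1=0x00 x2=0x00 x3=0x0a x4=0xfc x5=0xb3  N=0 Z=1
after  1: x0=0x0a x1=0x00 x2=0x00 x3=0x0a x4=0xfc x5=0xb3  N=0 Z=0
after  2: x0=0x0a x1=0x00 x2=0x00 x3=0x08 x4=0xfc x5=0xb3  N=0 Z=0
after  3: x0=0x0a x1=0x00 x2=0x00 x3=0x08 x4=0x02 x5=0xb3  N=0 Z=0
after  4: x0=0x0a x1=0x00 x2=0x00 x3=0x08 x4=0x02 x5=0xb3  N=0 Z=1
after  5: x0=0x0a x1=0x00 x2=0x00 x3=0xb9 x4=0x02 x5=0xb3  N=1 Z=0
-- IRQ taken; context saved, return-PC = 6 --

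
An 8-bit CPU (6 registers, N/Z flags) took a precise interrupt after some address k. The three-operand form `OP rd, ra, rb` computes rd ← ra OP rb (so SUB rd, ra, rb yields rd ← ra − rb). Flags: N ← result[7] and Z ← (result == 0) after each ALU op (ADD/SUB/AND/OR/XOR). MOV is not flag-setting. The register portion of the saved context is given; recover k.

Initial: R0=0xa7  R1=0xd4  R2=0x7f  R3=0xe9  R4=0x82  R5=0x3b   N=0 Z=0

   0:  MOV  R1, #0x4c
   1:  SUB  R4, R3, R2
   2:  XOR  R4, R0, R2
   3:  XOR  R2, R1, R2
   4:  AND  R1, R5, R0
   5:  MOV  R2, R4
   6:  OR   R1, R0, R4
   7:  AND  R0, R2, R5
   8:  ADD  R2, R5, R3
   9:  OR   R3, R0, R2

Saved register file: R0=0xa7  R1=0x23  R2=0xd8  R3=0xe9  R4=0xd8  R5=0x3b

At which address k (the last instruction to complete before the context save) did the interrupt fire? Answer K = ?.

K = 5

after  0: R0=0xa7 R1=0x4c R2=0x7f R3=0xe9 R4=0x82 R5=0x3b  N=0 Z=0
after  1: R0=0xa7 R1=0x4c R2=0x7f R3=0xe9 R4=0x6a R5=0x3b  N=0 Z=0
after  2: R0=0xa7 R1=0x4c R2=0x7f R3=0xe9 R4=0xd8 R5=0x3b  N=1 Z=0
after  3: R0=0xa7 R1=0x4c R2=0x33 R3=0xe9 R4=0xd8 R5=0x3b  N=0 Z=0
after  4: R0=0xa7 R1=0x23 R2=0x33 R3=0xe9 R4=0xd8 R5=0x3b  N=0 Z=0
after  5: R0=0xa7 R1=0x23 R2=0xd8 R3=0xe9 R4=0xd8 R5=0x3b  N=0 Z=0
-- IRQ taken; context saved, return-PC = 6 --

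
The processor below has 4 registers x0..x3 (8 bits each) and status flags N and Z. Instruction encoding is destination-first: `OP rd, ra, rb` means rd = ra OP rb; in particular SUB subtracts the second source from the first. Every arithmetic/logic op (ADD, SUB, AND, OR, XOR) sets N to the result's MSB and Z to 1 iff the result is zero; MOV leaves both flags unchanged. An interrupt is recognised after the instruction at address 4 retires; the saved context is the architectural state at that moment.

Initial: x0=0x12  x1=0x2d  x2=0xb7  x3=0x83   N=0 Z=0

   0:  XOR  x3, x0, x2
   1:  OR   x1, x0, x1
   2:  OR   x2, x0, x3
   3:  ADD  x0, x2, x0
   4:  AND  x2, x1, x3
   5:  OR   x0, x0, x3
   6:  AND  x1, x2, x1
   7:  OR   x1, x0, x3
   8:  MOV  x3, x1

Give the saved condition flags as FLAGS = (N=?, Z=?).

after  0: x0=0x12 x1=0x2d x2=0xb7 x3=0xa5  N=1 Z=0
after  1: x0=0x12 x1=0x3f x2=0xb7 x3=0xa5  N=0 Z=0
after  2: x0=0x12 x1=0x3f x2=0xb7 x3=0xa5  N=1 Z=0
after  3: x0=0xc9 x1=0x3f x2=0xb7 x3=0xa5  N=1 Z=0
after  4: x0=0xc9 x1=0x3f x2=0x25 x3=0xa5  N=0 Z=0
-- IRQ taken; context saved, return-PC = 5 --

FLAGS = (N=0, Z=0)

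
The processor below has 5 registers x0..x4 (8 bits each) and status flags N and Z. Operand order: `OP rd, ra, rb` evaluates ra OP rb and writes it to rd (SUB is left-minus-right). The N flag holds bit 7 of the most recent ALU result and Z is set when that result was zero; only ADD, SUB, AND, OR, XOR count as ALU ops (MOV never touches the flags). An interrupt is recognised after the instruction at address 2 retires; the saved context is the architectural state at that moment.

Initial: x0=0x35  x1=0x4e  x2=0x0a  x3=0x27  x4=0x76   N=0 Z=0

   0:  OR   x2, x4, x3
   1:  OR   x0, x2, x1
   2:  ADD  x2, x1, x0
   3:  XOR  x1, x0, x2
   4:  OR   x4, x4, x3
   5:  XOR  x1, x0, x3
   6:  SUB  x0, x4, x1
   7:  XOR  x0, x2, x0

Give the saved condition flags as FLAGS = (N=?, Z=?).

FLAGS = (N=1, Z=0)

after  0: x0=0x35 x1=0x4e x2=0x77 x3=0x27 x4=0x76  N=0 Z=0
after  1: x0=0x7f x1=0x4e x2=0x77 x3=0x27 x4=0x76  N=0 Z=0
after  2: x0=0x7f x1=0x4e x2=0xcd x3=0x27 x4=0x76  N=1 Z=0
-- IRQ taken; context saved, return-PC = 3 --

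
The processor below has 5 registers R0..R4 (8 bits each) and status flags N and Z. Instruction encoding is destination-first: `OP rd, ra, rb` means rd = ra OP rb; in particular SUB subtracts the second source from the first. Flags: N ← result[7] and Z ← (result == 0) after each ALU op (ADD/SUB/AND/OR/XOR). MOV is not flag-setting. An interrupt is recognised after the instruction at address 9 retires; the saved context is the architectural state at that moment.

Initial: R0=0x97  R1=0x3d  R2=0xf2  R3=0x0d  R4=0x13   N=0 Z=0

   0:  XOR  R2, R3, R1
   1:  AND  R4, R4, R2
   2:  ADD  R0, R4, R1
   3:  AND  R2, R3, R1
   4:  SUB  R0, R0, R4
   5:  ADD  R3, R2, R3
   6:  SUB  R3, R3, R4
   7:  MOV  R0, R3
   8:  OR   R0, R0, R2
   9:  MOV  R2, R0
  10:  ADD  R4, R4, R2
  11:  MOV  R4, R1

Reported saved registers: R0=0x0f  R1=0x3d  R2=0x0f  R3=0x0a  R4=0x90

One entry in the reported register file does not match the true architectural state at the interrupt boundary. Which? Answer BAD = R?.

BAD = R4

after  0: R0=0x97 R1=0x3d R2=0x30 R3=0x0d R4=0x13  N=0 Z=0
after  1: R0=0x97 R1=0x3d R2=0x30 R3=0x0d R4=0x10  N=0 Z=0
after  2: R0=0x4d R1=0x3d R2=0x30 R3=0x0d R4=0x10  N=0 Z=0
after  3: R0=0x4d R1=0x3d R2=0x0d R3=0x0d R4=0x10  N=0 Z=0
after  4: R0=0x3d R1=0x3d R2=0x0d R3=0x0d R4=0x10  N=0 Z=0
after  5: R0=0x3d R1=0x3d R2=0x0d R3=0x1a R4=0x10  N=0 Z=0
after  6: R0=0x3d R1=0x3d R2=0x0d R3=0x0a R4=0x10  N=0 Z=0
after  7: R0=0x0a R1=0x3d R2=0x0d R3=0x0a R4=0x10  N=0 Z=0
after  8: R0=0x0f R1=0x3d R2=0x0d R3=0x0a R4=0x10  N=0 Z=0
after  9: R0=0x0f R1=0x3d R2=0x0f R3=0x0a R4=0x10  N=0 Z=0
-- IRQ taken; context saved, return-PC = 10 --
mismatch: R4: reported 0x90 vs actual 0x10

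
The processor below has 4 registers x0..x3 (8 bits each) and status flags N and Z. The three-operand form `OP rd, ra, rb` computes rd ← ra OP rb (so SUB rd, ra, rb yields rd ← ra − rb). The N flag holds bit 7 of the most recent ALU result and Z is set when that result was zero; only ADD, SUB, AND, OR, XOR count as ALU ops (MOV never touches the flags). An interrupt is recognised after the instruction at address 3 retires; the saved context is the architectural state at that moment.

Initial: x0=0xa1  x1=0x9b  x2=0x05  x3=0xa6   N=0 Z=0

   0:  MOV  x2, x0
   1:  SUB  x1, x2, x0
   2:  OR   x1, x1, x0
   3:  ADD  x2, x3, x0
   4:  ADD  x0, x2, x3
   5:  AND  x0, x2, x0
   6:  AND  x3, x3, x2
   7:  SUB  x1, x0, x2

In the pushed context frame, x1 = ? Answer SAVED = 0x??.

SAVED = 0xa1

after  0: x0=0xa1 x1=0x9b x2=0xa1 x3=0xa6  N=0 Z=0
after  1: x0=0xa1 x1=0x00 x2=0xa1 x3=0xa6  N=0 Z=1
after  2: x0=0xa1 x1=0xa1 x2=0xa1 x3=0xa6  N=1 Z=0
after  3: x0=0xa1 x1=0xa1 x2=0x47 x3=0xa6  N=0 Z=0
-- IRQ taken; context saved, return-PC = 4 --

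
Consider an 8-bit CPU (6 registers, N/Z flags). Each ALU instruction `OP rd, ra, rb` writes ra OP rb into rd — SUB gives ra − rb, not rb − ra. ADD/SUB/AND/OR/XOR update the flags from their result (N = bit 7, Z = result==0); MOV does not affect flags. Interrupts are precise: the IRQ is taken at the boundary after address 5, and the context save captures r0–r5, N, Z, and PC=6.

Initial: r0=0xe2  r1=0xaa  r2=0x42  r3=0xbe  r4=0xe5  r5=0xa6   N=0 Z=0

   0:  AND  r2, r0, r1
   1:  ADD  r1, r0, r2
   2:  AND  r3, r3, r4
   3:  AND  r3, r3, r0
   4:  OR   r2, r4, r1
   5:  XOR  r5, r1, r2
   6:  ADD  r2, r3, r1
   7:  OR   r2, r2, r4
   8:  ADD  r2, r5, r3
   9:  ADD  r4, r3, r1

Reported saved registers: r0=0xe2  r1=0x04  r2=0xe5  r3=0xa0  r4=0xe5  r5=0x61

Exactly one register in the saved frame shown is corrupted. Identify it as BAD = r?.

BAD = r1

after  0: r0=0xe2 r1=0xaa r2=0xa2 r3=0xbe r4=0xe5 r5=0xa6  N=1 Z=0
after  1: r0=0xe2 r1=0x84 r2=0xa2 r3=0xbe r4=0xe5 r5=0xa6  N=1 Z=0
after  2: r0=0xe2 r1=0x84 r2=0xa2 r3=0xa4 r4=0xe5 r5=0xa6  N=1 Z=0
after  3: r0=0xe2 r1=0x84 r2=0xa2 r3=0xa0 r4=0xe5 r5=0xa6  N=1 Z=0
after  4: r0=0xe2 r1=0x84 r2=0xe5 r3=0xa0 r4=0xe5 r5=0xa6  N=1 Z=0
after  5: r0=0xe2 r1=0x84 r2=0xe5 r3=0xa0 r4=0xe5 r5=0x61  N=0 Z=0
-- IRQ taken; context saved, return-PC = 6 --
mismatch: r1: reported 0x04 vs actual 0x84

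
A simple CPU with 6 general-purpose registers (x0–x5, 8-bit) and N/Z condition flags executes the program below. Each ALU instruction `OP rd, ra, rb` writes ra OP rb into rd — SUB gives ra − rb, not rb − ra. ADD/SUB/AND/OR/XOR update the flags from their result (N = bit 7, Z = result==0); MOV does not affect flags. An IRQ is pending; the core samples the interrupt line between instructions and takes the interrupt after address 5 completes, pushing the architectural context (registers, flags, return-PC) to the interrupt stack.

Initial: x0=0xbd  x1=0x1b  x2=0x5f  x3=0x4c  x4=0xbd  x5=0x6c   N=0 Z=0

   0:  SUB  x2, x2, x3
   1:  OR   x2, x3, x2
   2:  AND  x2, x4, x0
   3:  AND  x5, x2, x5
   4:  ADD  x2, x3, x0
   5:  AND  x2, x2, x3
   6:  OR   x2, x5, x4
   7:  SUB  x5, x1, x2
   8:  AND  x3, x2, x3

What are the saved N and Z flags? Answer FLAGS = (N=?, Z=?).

after  0: x0=0xbd x1=0x1b x2=0x13 x3=0x4c x4=0xbd x5=0x6c  N=0 Z=0
after  1: x0=0xbd x1=0x1b x2=0x5f x3=0x4c x4=0xbd x5=0x6c  N=0 Z=0
after  2: x0=0xbd x1=0x1b x2=0xbd x3=0x4c x4=0xbd x5=0x6c  N=1 Z=0
after  3: x0=0xbd x1=0x1b x2=0xbd x3=0x4c x4=0xbd x5=0x2c  N=0 Z=0
after  4: x0=0xbd x1=0x1b x2=0x09 x3=0x4c x4=0xbd x5=0x2c  N=0 Z=0
after  5: x0=0xbd x1=0x1b x2=0x08 x3=0x4c x4=0xbd x5=0x2c  N=0 Z=0
-- IRQ taken; context saved, return-PC = 6 --

FLAGS = (N=0, Z=0)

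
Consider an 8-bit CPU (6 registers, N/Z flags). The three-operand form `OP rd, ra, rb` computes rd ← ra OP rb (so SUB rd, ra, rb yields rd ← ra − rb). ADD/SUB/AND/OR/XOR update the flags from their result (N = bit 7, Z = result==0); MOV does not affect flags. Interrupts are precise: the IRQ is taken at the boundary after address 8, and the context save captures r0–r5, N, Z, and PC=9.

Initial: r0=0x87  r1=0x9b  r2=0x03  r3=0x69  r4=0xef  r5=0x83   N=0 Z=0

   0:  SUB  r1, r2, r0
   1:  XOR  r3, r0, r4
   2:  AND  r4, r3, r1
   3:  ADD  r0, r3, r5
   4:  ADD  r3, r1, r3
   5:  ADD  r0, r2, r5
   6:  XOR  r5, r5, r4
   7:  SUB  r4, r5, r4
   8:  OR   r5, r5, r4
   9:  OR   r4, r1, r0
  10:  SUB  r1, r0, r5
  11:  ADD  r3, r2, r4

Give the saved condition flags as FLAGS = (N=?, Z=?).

after  0: r0=0x87 r1=0x7c r2=0x03 r3=0x69 r4=0xef r5=0x83  N=0 Z=0
after  1: r0=0x87 r1=0x7c r2=0x03 r3=0x68 r4=0xef r5=0x83  N=0 Z=0
after  2: r0=0x87 r1=0x7c r2=0x03 r3=0x68 r4=0x68 r5=0x83  N=0 Z=0
after  3: r0=0xeb r1=0x7c r2=0x03 r3=0x68 r4=0x68 r5=0x83  N=1 Z=0
after  4: r0=0xeb r1=0x7c r2=0x03 r3=0xe4 r4=0x68 r5=0x83  N=1 Z=0
after  5: r0=0x86 r1=0x7c r2=0x03 r3=0xe4 r4=0x68 r5=0x83  N=1 Z=0
after  6: r0=0x86 r1=0x7c r2=0x03 r3=0xe4 r4=0x68 r5=0xeb  N=1 Z=0
after  7: r0=0x86 r1=0x7c r2=0x03 r3=0xe4 r4=0x83 r5=0xeb  N=1 Z=0
after  8: r0=0x86 r1=0x7c r2=0x03 r3=0xe4 r4=0x83 r5=0xeb  N=1 Z=0
-- IRQ taken; context saved, return-PC = 9 --

FLAGS = (N=1, Z=0)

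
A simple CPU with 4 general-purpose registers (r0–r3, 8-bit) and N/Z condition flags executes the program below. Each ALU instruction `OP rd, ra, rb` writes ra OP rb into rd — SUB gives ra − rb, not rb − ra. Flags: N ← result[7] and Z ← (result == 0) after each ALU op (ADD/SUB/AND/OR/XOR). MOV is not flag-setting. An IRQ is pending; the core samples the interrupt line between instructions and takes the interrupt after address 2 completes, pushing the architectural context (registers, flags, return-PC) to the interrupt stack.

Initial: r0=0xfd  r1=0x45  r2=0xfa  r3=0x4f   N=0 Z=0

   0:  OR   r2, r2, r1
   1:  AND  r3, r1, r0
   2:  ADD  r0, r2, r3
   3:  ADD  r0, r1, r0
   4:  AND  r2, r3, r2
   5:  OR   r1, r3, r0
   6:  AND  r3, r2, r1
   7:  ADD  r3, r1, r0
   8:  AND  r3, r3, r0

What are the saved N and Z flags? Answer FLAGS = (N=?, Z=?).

FLAGS = (N=0, Z=0)

after  0: r0=0xfd r1=0x45 r2=0xff r3=0x4f  N=1 Z=0
after  1: r0=0xfd r1=0x45 r2=0xff r3=0x45  N=0 Z=0
after  2: r0=0x44 r1=0x45 r2=0xff r3=0x45  N=0 Z=0
-- IRQ taken; context saved, return-PC = 3 --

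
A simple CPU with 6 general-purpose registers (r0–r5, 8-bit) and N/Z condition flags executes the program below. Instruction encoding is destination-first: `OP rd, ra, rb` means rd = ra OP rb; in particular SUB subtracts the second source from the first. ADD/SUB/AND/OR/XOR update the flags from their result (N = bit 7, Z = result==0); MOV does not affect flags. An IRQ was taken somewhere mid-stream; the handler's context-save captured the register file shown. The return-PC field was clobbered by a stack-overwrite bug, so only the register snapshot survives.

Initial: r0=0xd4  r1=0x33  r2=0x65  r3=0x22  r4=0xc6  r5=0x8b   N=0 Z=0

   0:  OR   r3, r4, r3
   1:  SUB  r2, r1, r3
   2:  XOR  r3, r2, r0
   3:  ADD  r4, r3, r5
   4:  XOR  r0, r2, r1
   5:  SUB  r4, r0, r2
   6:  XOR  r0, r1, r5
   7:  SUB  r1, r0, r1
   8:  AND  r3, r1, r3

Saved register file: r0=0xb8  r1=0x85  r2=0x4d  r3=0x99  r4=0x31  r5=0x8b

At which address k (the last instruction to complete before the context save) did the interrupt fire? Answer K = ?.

K = 7

after  0: r0=0xd4 r1=0x33 r2=0x65 r3=0xe6 r4=0xc6 r5=0x8b  N=1 Z=0
after  1: r0=0xd4 r1=0x33 r2=0x4d r3=0xe6 r4=0xc6 r5=0x8b  N=0 Z=0
after  2: r0=0xd4 r1=0x33 r2=0x4d r3=0x99 r4=0xc6 r5=0x8b  N=1 Z=0
after  3: r0=0xd4 r1=0x33 r2=0x4d r3=0x99 r4=0x24 r5=0x8b  N=0 Z=0
after  4: r0=0x7e r1=0x33 r2=0x4d r3=0x99 r4=0x24 r5=0x8b  N=0 Z=0
after  5: r0=0x7e r1=0x33 r2=0x4d r3=0x99 r4=0x31 r5=0x8b  N=0 Z=0
after  6: r0=0xb8 r1=0x33 r2=0x4d r3=0x99 r4=0x31 r5=0x8b  N=1 Z=0
after  7: r0=0xb8 r1=0x85 r2=0x4d r3=0x99 r4=0x31 r5=0x8b  N=1 Z=0
-- IRQ taken; context saved, return-PC = 8 --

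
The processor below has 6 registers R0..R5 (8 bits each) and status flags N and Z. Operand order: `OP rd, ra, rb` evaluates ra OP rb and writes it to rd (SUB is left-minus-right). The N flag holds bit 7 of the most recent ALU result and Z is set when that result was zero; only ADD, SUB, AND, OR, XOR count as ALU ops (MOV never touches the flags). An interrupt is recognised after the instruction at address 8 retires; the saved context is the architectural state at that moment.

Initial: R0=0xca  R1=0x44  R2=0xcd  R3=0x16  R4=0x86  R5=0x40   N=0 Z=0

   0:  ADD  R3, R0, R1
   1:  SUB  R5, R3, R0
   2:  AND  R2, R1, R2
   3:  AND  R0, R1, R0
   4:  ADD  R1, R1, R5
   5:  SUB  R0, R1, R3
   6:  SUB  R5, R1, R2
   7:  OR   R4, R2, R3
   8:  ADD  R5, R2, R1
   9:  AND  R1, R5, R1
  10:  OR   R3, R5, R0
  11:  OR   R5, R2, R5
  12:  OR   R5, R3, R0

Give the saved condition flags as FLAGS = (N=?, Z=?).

FLAGS = (N=1, Z=0)

after  0: R0=0xca R1=0x44 R2=0xcd R3=0x0e R4=0x86 R5=0x40  N=0 Z=0
after  1: R0=0xca R1=0x44 R2=0xcd R3=0x0e R4=0x86 R5=0x44  N=0 Z=0
after  2: R0=0xca R1=0x44 R2=0x44 R3=0x0e R4=0x86 R5=0x44  N=0 Z=0
after  3: R0=0x40 R1=0x44 R2=0x44 R3=0x0e R4=0x86 R5=0x44  N=0 Z=0
after  4: R0=0x40 R1=0x88 R2=0x44 R3=0x0e R4=0x86 R5=0x44  N=1 Z=0
after  5: R0=0x7a R1=0x88 R2=0x44 R3=0x0e R4=0x86 R5=0x44  N=0 Z=0
after  6: R0=0x7a R1=0x88 R2=0x44 R3=0x0e R4=0x86 R5=0x44  N=0 Z=0
after  7: R0=0x7a R1=0x88 R2=0x44 R3=0x0e R4=0x4e R5=0x44  N=0 Z=0
after  8: R0=0x7a R1=0x88 R2=0x44 R3=0x0e R4=0x4e R5=0xcc  N=1 Z=0
-- IRQ taken; context saved, return-PC = 9 --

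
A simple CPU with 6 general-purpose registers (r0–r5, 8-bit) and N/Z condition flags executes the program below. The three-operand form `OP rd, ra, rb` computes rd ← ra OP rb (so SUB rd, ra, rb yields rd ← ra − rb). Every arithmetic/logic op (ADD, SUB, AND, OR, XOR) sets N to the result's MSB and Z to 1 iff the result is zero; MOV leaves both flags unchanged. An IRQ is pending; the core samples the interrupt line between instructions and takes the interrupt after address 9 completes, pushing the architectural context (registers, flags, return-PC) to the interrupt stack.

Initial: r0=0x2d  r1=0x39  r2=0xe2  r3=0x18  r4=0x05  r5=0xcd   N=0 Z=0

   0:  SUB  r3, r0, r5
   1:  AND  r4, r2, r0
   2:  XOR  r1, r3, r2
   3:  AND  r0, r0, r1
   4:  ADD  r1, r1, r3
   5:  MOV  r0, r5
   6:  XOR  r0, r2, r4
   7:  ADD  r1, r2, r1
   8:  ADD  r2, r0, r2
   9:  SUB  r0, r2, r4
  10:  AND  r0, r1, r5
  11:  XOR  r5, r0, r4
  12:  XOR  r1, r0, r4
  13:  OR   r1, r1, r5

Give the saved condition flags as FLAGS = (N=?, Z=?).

FLAGS = (N=1, Z=0)

after  0: r0=0x2d r1=0x39 r2=0xe2 r3=0x60 r4=0x05 r5=0xcd  N=0 Z=0
after  1: r0=0x2d r1=0x39 r2=0xe2 r3=0x60 r4=0x20 r5=0xcd  N=0 Z=0
after  2: r0=0x2d r1=0x82 r2=0xe2 r3=0x60 r4=0x20 r5=0xcd  N=1 Z=0
after  3: r0=0x00 r1=0x82 r2=0xe2 r3=0x60 r4=0x20 r5=0xcd  N=0 Z=1
after  4: r0=0x00 r1=0xe2 r2=0xe2 r3=0x60 r4=0x20 r5=0xcd  N=1 Z=0
after  5: r0=0xcd r1=0xe2 r2=0xe2 r3=0x60 r4=0x20 r5=0xcd  N=1 Z=0
after  6: r0=0xc2 r1=0xe2 r2=0xe2 r3=0x60 r4=0x20 r5=0xcd  N=1 Z=0
after  7: r0=0xc2 r1=0xc4 r2=0xe2 r3=0x60 r4=0x20 r5=0xcd  N=1 Z=0
after  8: r0=0xc2 r1=0xc4 r2=0xa4 r3=0x60 r4=0x20 r5=0xcd  N=1 Z=0
after  9: r0=0x84 r1=0xc4 r2=0xa4 r3=0x60 r4=0x20 r5=0xcd  N=1 Z=0
-- IRQ taken; context saved, return-PC = 10 --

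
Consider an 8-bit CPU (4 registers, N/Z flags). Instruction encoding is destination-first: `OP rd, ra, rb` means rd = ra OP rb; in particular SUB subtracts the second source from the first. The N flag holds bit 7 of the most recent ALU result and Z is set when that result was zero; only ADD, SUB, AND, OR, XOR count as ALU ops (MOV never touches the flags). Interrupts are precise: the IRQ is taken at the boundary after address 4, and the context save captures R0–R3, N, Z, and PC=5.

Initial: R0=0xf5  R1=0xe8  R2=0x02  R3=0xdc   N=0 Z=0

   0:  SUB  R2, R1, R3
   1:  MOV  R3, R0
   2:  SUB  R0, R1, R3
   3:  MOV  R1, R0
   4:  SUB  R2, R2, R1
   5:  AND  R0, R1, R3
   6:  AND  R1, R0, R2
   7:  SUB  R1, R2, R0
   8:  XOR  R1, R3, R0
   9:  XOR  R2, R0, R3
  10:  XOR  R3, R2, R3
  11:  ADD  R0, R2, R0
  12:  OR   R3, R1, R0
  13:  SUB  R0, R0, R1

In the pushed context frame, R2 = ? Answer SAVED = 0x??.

SAVED = 0x19

after  0: R0=0xf5 R1=0xe8 R2=0x0c R3=0xdc  N=0 Z=0
after  1: R0=0xf5 R1=0xe8 R2=0x0c R3=0xf5  N=0 Z=0
after  2: R0=0xf3 R1=0xe8 R2=0x0c R3=0xf5  N=1 Z=0
after  3: R0=0xf3 R1=0xf3 R2=0x0c R3=0xf5  N=1 Z=0
after  4: R0=0xf3 R1=0xf3 R2=0x19 R3=0xf5  N=0 Z=0
-- IRQ taken; context saved, return-PC = 5 --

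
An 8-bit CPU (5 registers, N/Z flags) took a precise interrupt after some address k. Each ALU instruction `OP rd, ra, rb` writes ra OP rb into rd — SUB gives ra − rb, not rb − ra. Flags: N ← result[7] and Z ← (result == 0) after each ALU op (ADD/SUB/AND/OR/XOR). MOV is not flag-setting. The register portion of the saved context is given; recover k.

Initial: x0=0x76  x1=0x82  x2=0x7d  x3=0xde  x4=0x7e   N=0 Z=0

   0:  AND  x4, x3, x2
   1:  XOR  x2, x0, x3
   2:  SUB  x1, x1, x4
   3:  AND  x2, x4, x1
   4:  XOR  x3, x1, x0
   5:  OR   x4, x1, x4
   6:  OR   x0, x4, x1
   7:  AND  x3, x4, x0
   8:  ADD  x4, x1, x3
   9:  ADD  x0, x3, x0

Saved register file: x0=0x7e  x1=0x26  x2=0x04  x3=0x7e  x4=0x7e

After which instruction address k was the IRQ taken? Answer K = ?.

K = 7

after  0: x0=0x76 x1=0x82 x2=0x7d x3=0xde x4=0x5c  N=0 Z=0
after  1: x0=0x76 x1=0x82 x2=0xa8 x3=0xde x4=0x5c  N=1 Z=0
after  2: x0=0x76 x1=0x26 x2=0xa8 x3=0xde x4=0x5c  N=0 Z=0
after  3: x0=0x76 x1=0x26 x2=0x04 x3=0xde x4=0x5c  N=0 Z=0
after  4: x0=0x76 x1=0x26 x2=0x04 x3=0x50 x4=0x5c  N=0 Z=0
after  5: x0=0x76 x1=0x26 x2=0x04 x3=0x50 x4=0x7e  N=0 Z=0
after  6: x0=0x7e x1=0x26 x2=0x04 x3=0x50 x4=0x7e  N=0 Z=0
after  7: x0=0x7e x1=0x26 x2=0x04 x3=0x7e x4=0x7e  N=0 Z=0
-- IRQ taken; context saved, return-PC = 8 --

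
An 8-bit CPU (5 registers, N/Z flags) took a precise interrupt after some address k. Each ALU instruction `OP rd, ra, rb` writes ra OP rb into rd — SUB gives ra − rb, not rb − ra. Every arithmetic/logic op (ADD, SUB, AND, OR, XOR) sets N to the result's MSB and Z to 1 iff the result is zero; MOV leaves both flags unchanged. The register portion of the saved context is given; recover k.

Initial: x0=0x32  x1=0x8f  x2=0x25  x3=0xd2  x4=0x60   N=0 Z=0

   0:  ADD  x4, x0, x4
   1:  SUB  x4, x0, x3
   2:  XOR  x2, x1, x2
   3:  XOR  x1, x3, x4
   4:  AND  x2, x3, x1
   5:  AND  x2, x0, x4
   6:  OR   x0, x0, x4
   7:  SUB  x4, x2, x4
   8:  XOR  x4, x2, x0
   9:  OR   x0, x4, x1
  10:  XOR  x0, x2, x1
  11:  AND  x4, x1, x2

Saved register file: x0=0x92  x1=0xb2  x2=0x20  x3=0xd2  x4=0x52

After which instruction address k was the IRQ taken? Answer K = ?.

after  0: x0=0x32 x1=0x8f x2=0x25 x3=0xd2 x4=0x92  N=1 Z=0
after  1: x0=0x32 x1=0x8f x2=0x25 x3=0xd2 x4=0x60  N=0 Z=0
after  2: x0=0x32 x1=0x8f x2=0xaa x3=0xd2 x4=0x60  N=1 Z=0
after  3: x0=0x32 x1=0xb2 x2=0xaa x3=0xd2 x4=0x60  N=1 Z=0
after  4: x0=0x32 x1=0xb2 x2=0x92 x3=0xd2 x4=0x60  N=1 Z=0
after  5: x0=0x32 x1=0xb2 x2=0x20 x3=0xd2 x4=0x60  N=0 Z=0
after  6: x0=0x72 x1=0xb2 x2=0x20 x3=0xd2 x4=0x60  N=0 Z=0
after  7: x0=0x72 x1=0xb2 x2=0x20 x3=0xd2 x4=0xc0  N=1 Z=0
after  8: x0=0x72 x1=0xb2 x2=0x20 x3=0xd2 x4=0x52  N=0 Z=0
after  9: x0=0xf2 x1=0xb2 x2=0x20 x3=0xd2 x4=0x52  N=1 Z=0
after 10: x0=0x92 x1=0xb2 x2=0x20 x3=0xd2 x4=0x52  N=1 Z=0
-- IRQ taken; context saved, return-PC = 11 --

K = 10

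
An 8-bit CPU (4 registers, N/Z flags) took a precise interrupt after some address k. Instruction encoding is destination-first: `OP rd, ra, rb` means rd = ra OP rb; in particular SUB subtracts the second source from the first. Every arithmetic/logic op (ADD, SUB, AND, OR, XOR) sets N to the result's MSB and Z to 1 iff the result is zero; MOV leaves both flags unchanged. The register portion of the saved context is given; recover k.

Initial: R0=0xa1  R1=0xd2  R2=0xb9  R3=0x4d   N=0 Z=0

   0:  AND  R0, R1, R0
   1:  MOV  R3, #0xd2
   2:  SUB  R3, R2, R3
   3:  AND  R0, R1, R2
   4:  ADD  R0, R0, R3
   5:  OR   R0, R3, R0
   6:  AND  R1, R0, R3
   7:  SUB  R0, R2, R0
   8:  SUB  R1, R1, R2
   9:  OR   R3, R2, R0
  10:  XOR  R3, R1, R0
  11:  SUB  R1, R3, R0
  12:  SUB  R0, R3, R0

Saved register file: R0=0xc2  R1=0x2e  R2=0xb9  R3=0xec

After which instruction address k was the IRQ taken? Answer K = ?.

K = 10

after  0: R0=0x80 R1=0xd2 R2=0xb9 R3=0x4d  N=1 Z=0
after  1: R0=0x80 R1=0xd2 R2=0xb9 R3=0xd2  N=1 Z=0
after  2: R0=0x80 R1=0xd2 R2=0xb9 R3=0xe7  N=1 Z=0
after  3: R0=0x90 R1=0xd2 R2=0xb9 R3=0xe7  N=1 Z=0
after  4: R0=0x77 R1=0xd2 R2=0xb9 R3=0xe7  N=0 Z=0
after  5: R0=0xf7 R1=0xd2 R2=0xb9 R3=0xe7  N=1 Z=0
after  6: R0=0xf7 R1=0xe7 R2=0xb9 R3=0xe7  N=1 Z=0
after  7: R0=0xc2 R1=0xe7 R2=0xb9 R3=0xe7  N=1 Z=0
after  8: R0=0xc2 R1=0x2e R2=0xb9 R3=0xe7  N=0 Z=0
after  9: R0=0xc2 R1=0x2e R2=0xb9 R3=0xfb  N=1 Z=0
after 10: R0=0xc2 R1=0x2e R2=0xb9 R3=0xec  N=1 Z=0
-- IRQ taken; context saved, return-PC = 11 --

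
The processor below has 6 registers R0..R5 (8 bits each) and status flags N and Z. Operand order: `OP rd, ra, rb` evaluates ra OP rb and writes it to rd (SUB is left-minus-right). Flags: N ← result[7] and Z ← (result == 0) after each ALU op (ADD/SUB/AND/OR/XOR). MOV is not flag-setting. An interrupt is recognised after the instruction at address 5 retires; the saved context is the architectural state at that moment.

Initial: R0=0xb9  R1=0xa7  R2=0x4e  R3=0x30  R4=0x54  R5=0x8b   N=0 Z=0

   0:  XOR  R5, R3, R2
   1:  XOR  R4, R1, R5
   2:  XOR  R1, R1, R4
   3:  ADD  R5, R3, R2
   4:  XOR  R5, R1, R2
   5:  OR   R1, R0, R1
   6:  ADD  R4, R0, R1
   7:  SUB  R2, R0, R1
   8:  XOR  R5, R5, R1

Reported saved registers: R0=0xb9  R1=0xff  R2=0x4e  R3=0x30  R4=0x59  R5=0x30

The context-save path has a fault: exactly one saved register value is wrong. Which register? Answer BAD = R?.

after  0: R0=0xb9 R1=0xa7 R2=0x4e R3=0x30 R4=0x54 R5=0x7e  N=0 Z=0
after  1: R0=0xb9 R1=0xa7 R2=0x4e R3=0x30 R4=0xd9 R5=0x7e  N=1 Z=0
after  2: R0=0xb9 R1=0x7e R2=0x4e R3=0x30 R4=0xd9 R5=0x7e  N=0 Z=0
after  3: R0=0xb9 R1=0x7e R2=0x4e R3=0x30 R4=0xd9 R5=0x7e  N=0 Z=0
after  4: R0=0xb9 R1=0x7e R2=0x4e R3=0x30 R4=0xd9 R5=0x30  N=0 Z=0
after  5: R0=0xb9 R1=0xff R2=0x4e R3=0x30 R4=0xd9 R5=0x30  N=1 Z=0
-- IRQ taken; context saved, return-PC = 6 --
mismatch: R4: reported 0x59 vs actual 0xd9

BAD = R4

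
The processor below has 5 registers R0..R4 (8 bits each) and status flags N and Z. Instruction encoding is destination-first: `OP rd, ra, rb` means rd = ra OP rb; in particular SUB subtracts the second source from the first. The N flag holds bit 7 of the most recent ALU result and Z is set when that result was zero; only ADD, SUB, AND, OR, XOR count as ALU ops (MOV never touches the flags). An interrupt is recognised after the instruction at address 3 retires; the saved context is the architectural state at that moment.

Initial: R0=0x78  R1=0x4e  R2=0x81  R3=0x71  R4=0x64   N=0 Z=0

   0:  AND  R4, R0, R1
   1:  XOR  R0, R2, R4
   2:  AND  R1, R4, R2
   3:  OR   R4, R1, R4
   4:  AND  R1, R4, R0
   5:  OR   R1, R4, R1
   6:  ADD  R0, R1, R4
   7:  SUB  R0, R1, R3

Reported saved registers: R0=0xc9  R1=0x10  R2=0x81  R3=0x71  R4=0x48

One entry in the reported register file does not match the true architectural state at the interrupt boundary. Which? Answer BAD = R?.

after  0: R0=0x78 R1=0x4e R2=0x81 R3=0x71 R4=0x48  N=0 Z=0
after  1: R0=0xc9 R1=0x4e R2=0x81 R3=0x71 R4=0x48  N=1 Z=0
after  2: R0=0xc9 R1=0x00 R2=0x81 R3=0x71 R4=0x48  N=0 Z=1
after  3: R0=0xc9 R1=0x00 R2=0x81 R3=0x71 R4=0x48  N=0 Z=0
-- IRQ taken; context saved, return-PC = 4 --
mismatch: R1: reported 0x10 vs actual 0x00

BAD = R1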